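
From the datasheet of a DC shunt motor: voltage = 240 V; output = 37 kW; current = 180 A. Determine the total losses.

6.2 kW

P_in = V·I = 240×180 = 43200 W
P_out = 37000 W
Losses = P_in − P_out = 43200 − 37000 = 6200 W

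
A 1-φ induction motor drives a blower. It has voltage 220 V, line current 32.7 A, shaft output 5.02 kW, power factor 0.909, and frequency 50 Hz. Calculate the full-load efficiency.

P_out = 5.02 kW = 5020 W
P_in = V·I·cosφ = 220 × 32.7 × 0.909 = 6539 W
η = P_out / P_in = 5020 / 6539 = 0.768 = 76.8%

76.8 %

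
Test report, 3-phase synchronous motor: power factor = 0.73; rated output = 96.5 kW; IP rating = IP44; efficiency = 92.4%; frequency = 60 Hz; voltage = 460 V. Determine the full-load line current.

P_out = 96.5 kW = 96500 W
P_in = P_out / η = 96500 / 0.924 = 104437 W
I_L = P_in / (√3·V_L·cosφ) = 104437 / (1.732 × 460 × 0.73) = 180 A

180 A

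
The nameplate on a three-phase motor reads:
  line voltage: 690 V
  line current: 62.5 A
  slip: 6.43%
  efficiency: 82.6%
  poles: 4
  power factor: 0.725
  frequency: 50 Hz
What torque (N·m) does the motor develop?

P_in = √3·V·I·cosφ = 1.732 × 690 × 62.5 × 0.725 = 54152 W
P_out = η·P_in = 0.826 × 54152 = 44730 W
n_s = 120×50/4 = 1500 rpm; n = 1500×(1−0.0643) = 1404 rpm
ω = 2π×1404/60 = 147 rad/s
τ = P_out/ω = 44730/147 = 304 N·m

304 N·m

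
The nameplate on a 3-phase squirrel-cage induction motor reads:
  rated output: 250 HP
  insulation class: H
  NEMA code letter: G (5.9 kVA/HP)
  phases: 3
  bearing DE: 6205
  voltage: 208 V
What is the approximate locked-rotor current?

S_LR = 5.9 × 250 = 1475 kVA
I_LR = S_LR/(√3·V_L) = 1475000/(1.732×208) = 4090 A

4090 A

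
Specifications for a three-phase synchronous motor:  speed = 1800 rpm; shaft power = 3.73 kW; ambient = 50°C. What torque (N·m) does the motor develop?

ω = 2π × 1800/60 = 188.5 rad/s
τ = P/ω = 3730/188.5 = 19.8 N·m

19.8 N·m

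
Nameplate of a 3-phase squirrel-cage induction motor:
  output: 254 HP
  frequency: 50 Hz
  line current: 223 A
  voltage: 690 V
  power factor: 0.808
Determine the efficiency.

P_out = 254 × 746 = 189484 W
P_in = √3·V_L·I_L·cosφ = 1.732 × 690 × 223 × 0.808 = 215334 W
η = P_out / P_in = 189484 / 215334 = 0.880 = 88.0%

88.0 %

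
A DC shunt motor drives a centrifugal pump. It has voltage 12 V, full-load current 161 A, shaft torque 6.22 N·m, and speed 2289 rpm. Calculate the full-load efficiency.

77.2 %

ω = 2π × 2289/60 = 239.7 rad/s; P_out = τω = 6.22 × 239.7 = 1491 W
P_in = V·I = 12 × 161 = 1932 W
η = P_out / P_in = 1491 / 1932 = 0.772 = 77.2%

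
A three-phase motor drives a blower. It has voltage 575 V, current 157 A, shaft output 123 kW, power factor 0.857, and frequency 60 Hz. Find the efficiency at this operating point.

91.8 %

P_out = 123 kW = 123000 W
P_in = √3·V_L·I_L·cosφ = 1.732 × 575 × 157 × 0.857 = 133997 W
η = P_out / P_in = 123000 / 133997 = 0.918 = 91.8%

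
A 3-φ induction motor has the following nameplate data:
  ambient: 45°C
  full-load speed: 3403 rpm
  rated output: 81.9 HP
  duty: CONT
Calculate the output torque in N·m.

171 N·m

P_out = 81.9 × 746 = 61097 W
ω = 2π × 3403/60 = 356.4 rad/s
τ = P_out/ω = 61097/356.4 = 171 N·m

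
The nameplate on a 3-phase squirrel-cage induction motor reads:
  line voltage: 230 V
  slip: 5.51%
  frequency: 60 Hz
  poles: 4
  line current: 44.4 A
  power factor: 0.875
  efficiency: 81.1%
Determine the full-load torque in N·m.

70.5 N·m

P_in = √3·V·I·cosφ = 1.732 × 230 × 44.4 × 0.875 = 15476 W
P_out = η·P_in = 0.811 × 15476 = 12551 W
n_s = 120×60/4 = 1800 rpm; n = 1800×(1−0.0551) = 1701 rpm
ω = 2π×1701/60 = 178.1 rad/s
τ = P_out/ω = 12551/178.1 = 70.5 N·m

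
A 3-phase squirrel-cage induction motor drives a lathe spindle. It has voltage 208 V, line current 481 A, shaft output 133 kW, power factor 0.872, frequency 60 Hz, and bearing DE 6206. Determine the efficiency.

88.0 %

P_out = 133 kW = 133000 W
P_in = √3·V_L·I_L·cosφ = 1.732 × 208 × 481 × 0.872 = 151103 W
η = P_out / P_in = 133000 / 151103 = 0.880 = 88.0%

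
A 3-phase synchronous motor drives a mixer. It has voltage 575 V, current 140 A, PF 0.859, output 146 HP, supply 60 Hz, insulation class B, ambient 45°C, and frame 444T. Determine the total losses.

P_in = √3·V·I·cosφ = 1.732×575×140×0.859 = 119767 W
P_out = 146×746 = 108916 W
Losses = P_in − P_out = 119767 − 108916 = 10851 W

10900 W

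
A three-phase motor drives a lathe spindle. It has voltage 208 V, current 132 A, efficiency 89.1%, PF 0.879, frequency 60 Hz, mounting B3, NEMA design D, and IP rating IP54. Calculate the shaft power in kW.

37.2 kW

P_in = √3·V·I·cosφ = 1.732 × 208 × 132 × 0.879 = 41800 W
P_out = η·P_in = 0.891 × 41800 = 37244 W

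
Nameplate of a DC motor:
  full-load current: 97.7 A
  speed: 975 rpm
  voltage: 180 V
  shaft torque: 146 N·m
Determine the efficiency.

ω = 2π × 975/60 = 102.1 rad/s; P_out = τω = 146 × 102.1 = 14907 W
P_in = V·I = 180 × 97.7 = 17586 W
η = P_out / P_in = 14907 / 17586 = 0.848 = 84.8%

84.8 %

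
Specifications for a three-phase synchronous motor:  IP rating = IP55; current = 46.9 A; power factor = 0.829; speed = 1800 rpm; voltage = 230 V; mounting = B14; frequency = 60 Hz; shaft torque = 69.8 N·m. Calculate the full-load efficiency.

84.9 %

ω = 2π × 1800/60 = 188.5 rad/s; P_out = τω = 69.8 × 188.5 = 13157 W
P_in = √3·V_L·I_L·cosφ = 1.732 × 230 × 46.9 × 0.829 = 15488 W
η = P_out / P_in = 13157 / 15488 = 0.849 = 84.9%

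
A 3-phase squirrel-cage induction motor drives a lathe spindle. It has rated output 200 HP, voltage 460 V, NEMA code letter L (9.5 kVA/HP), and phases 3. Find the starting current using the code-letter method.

2380 A

S_LR = 9.5 × 200 = 1900 kVA
I_LR = S_LR/(√3·V_L) = 1900000/(1.732×460) = 2380 A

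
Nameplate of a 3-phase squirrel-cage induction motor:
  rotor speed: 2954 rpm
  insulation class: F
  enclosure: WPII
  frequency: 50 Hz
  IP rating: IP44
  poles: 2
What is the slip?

1.5 %

n_s = 120f/p = 120×50/2 = 3000 rpm
s = (n_s − n)/n_s = (3000 − 2954)/3000 = 0.0153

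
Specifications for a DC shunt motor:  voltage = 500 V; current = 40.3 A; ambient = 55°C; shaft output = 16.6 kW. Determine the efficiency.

P_out = 16.6 kW = 16600 W
P_in = V·I = 500 × 40.3 = 20150 W
η = P_out / P_in = 16600 / 20150 = 0.824 = 82.4%

82.4 %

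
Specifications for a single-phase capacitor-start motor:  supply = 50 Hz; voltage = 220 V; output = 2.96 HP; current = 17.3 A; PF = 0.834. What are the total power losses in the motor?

P_in = V·I·cosφ = 220×17.3×0.834 = 3174 W
P_out = 2.96×746 = 2208 W
Losses = P_in − P_out = 3174 − 2208 = 966 W

966 W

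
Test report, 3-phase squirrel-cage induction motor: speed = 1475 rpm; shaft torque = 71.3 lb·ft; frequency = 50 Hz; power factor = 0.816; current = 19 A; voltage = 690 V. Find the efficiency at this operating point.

τ = 71.3 lb·ft × 1.356 = 96.68 N·m
ω = 2π × 1475/60 = 154.5 rad/s; P_out = τω = 96.68 × 154.5 = 14937 W
P_in = √3·V_L·I_L·cosφ = 1.732 × 690 × 19 × 0.816 = 18529 W
η = P_out / P_in = 14937 / 18529 = 0.806 = 80.6%

80.6 %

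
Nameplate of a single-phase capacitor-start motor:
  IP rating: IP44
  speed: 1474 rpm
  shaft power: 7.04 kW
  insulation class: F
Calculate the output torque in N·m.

45.6 N·m

ω = 2π × 1474/60 = 154.4 rad/s
τ = P/ω = 7040/154.4 = 45.6 N·m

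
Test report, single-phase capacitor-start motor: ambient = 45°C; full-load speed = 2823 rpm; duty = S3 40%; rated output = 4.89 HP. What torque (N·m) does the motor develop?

P_out = 4.89 × 746 = 3648 W
ω = 2π × 2823/60 = 295.6 rad/s
τ = P_out/ω = 3648/295.6 = 12.3 N·m

12.3 N·m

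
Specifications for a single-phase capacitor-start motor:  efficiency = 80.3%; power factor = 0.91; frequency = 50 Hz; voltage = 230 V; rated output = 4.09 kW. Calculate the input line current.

24.3 A

P_out = 4.09 kW = 4090 W
P_in = P_out / η = 4090 / 0.803 = 5093 W
I = P_in / (V·cosφ) = 5093 / (230 × 0.91) = 24.3 A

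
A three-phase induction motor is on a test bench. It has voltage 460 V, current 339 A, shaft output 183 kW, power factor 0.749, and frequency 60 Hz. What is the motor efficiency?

P_out = 183 kW = 183000 W
P_in = √3·V_L·I_L·cosφ = 1.732 × 460 × 339 × 0.749 = 202296 W
η = P_out / P_in = 183000 / 202296 = 0.905 = 90.5%

90.5 %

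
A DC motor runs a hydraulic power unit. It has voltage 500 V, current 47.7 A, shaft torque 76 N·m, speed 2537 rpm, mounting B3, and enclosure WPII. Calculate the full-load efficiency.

84.7 %

ω = 2π × 2537/60 = 265.7 rad/s; P_out = τω = 76 × 265.7 = 20193 W
P_in = V·I = 500 × 47.7 = 23850 W
η = P_out / P_in = 20193 / 23850 = 0.847 = 84.7%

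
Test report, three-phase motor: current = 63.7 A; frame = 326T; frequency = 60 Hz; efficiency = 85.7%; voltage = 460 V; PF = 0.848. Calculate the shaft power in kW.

36.9 kW

P_in = √3·V·I·cosφ = 1.732 × 460 × 63.7 × 0.848 = 43037 W
P_out = η·P_in = 0.857 × 43037 = 36883 W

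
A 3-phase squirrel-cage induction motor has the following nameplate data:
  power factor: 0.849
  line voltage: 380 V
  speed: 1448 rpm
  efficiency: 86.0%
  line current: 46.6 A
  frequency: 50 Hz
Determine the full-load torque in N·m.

148 N·m

P_in = √3·V·I·cosφ = 1.732 × 380 × 46.6 × 0.849 = 26039 W
P_out = η·P_in = 0.86 × 26039 = 22394 W
n = 1448 rpm
ω = 2π×1448/60 = 151.6 rad/s
τ = P_out/ω = 22394/151.6 = 148 N·m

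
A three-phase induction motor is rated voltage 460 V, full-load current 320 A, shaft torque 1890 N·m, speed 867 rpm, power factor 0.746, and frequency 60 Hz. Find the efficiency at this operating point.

ω = 2π × 867/60 = 90.79 rad/s; P_out = τω = 1890 × 90.79 = 171593 W
P_in = √3·V_L·I_L·cosφ = 1.732 × 460 × 320 × 0.746 = 190193 W
η = P_out / P_in = 171593 / 190193 = 0.902 = 90.2%

90.2 %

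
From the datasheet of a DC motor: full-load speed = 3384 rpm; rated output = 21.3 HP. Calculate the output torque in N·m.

P_out = 21.3 × 746 = 15890 W
ω = 2π × 3384/60 = 354.4 rad/s
τ = P_out/ω = 15890/354.4 = 44.8 N·m

44.8 N·m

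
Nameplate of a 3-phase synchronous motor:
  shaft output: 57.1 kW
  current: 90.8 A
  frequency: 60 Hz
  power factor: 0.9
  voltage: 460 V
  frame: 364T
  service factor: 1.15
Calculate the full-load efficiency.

87.7 %

P_out = 57.1 kW = 57100 W
P_in = √3·V_L·I_L·cosφ = 1.732 × 460 × 90.8 × 0.9 = 65108 W
η = P_out / P_in = 57100 / 65108 = 0.877 = 87.7%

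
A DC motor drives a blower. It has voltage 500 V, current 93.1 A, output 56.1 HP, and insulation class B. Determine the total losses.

4700 W

P_in = V·I = 500×93.1 = 46550 W
P_out = 56.1×746 = 41851 W
Losses = P_in − P_out = 46550 − 41851 = 4699 W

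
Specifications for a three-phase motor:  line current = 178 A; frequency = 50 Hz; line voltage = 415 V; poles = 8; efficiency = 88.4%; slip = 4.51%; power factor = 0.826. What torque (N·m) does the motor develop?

P_in = √3·V·I·cosφ = 1.732 × 415 × 178 × 0.826 = 105681 W
P_out = η·P_in = 0.884 × 105681 = 93422 W
n_s = 120×50/8 = 750 rpm; n = 750×(1−0.0451) = 716 rpm
ω = 2π×716/60 = 74.98 rad/s
τ = P_out/ω = 93422/74.98 = 1250 N·m

1250 N·m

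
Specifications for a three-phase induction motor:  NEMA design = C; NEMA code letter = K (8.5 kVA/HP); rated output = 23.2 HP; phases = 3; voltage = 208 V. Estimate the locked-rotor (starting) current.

S_LR = 8.5 × 23.2 = 197.2 kVA
I_LR = S_LR/(√3·V_L) = 197200/(1.732×208) = 547 A

547 A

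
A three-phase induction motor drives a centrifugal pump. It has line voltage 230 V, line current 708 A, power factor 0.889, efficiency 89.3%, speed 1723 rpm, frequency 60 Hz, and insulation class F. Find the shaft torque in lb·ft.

P_in = √3·V·I·cosφ = 1.732 × 230 × 708 × 0.889 = 250733 W
P_out = η·P_in = 0.893 × 250733 = 223905 W
n = 1723 rpm
ω = 2π×1723/60 = 180.4 rad/s
τ = P_out/ω = 223905/180.4 = 1241 N·m
In lb·ft: 1241/1.356 = 915 lb·ft

915 lb·ft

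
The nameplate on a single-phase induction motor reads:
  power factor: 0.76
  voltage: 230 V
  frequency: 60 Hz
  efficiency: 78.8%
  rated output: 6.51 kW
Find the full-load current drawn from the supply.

47.3 A

P_out = 6.51 kW = 6510 W
P_in = P_out / η = 6510 / 0.788 = 8261 W
I = P_in / (V·cosφ) = 8261 / (230 × 0.76) = 47.3 A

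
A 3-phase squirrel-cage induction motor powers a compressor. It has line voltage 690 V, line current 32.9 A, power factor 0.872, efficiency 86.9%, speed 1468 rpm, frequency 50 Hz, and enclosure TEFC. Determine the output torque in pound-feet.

143 lb·ft

P_in = √3·V·I·cosφ = 1.732 × 690 × 32.9 × 0.872 = 34285 W
P_out = η·P_in = 0.869 × 34285 = 29794 W
n = 1468 rpm
ω = 2π×1468/60 = 153.7 rad/s
τ = P_out/ω = 29794/153.7 = 193.8 N·m
In lb·ft: 193.8/1.356 = 143 lb·ft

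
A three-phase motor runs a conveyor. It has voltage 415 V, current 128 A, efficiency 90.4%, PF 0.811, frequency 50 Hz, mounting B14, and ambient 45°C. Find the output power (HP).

P_in = √3·V·I·cosφ = 1.732 × 415 × 128 × 0.811 = 74615 W
P_out = η·P_in = 0.904 × 74615 = 67452 W
= 67452/746 = 90.4 HP

90.4 HP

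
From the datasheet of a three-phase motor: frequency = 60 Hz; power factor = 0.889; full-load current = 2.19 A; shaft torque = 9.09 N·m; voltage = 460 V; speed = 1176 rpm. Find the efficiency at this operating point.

72.2 %

ω = 2π × 1176/60 = 123.2 rad/s; P_out = τω = 9.09 × 123.2 = 1120 W
P_in = √3·V_L·I_L·cosφ = 1.732 × 460 × 2.19 × 0.889 = 1551 W
η = P_out / P_in = 1120 / 1551 = 0.722 = 72.2%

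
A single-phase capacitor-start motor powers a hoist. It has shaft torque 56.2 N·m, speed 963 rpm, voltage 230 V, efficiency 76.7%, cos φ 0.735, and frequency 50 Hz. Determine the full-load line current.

ω = 2π×963/60 = 100.8 rad/s; P_out = τω = 56.2 × 100.8 = 5665 W
P_in = P_out / η = 5665 / 0.767 = 7386 W
I = P_in / (V·cosφ) = 7386 / (230 × 0.735) = 43.7 A

43.7 A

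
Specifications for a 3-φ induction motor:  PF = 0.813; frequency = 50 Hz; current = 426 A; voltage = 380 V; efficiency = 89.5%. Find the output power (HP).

P_in = √3·V·I·cosφ = 1.732 × 380 × 426 × 0.813 = 227946 W
P_out = η·P_in = 0.895 × 227946 = 204012 W
= 204012/746 = 273 HP

273 HP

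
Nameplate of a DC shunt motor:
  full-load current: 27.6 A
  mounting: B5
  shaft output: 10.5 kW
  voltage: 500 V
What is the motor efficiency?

76.1 %

P_out = 10.5 kW = 10500 W
P_in = V·I = 500 × 27.6 = 13800 W
η = P_out / P_in = 10500 / 13800 = 0.761 = 76.1%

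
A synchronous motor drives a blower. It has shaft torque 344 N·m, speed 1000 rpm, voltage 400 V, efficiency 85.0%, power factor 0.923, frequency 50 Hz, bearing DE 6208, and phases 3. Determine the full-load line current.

ω = 2π×1000/60 = 104.7 rad/s; P_out = τω = 344 × 104.7 = 36017 W
P_in = P_out / η = 36017 / 0.850 = 42373 W
I_L = P_in / (√3·V_L·cosφ) = 42373 / (1.732 × 400 × 0.923) = 66.3 A

66.3 A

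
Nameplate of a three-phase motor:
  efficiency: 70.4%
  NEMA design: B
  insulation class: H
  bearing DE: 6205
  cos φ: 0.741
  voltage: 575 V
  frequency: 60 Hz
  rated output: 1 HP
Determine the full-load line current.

1.44 A

P_out = 1 × 746 = 746 W
P_in = P_out / η = 746 / 0.704 = 1060 W
I_L = P_in / (√3·V_L·cosφ) = 1060 / (1.732 × 575 × 0.741) = 1.44 A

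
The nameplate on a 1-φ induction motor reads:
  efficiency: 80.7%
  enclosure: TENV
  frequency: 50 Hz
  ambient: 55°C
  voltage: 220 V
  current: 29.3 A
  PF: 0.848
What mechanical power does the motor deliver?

P_in = V·I·cosφ = 220 × 29.3 × 0.848 = 5466 W
P_out = η·P_in = 0.807 × 5466 = 4411 W

4.41 kW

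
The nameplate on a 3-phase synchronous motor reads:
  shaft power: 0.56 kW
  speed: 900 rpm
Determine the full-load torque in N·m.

ω = 2π × 900/60 = 94.25 rad/s
τ = P/ω = 560/94.25 = 5.94 N·m

5.94 N·m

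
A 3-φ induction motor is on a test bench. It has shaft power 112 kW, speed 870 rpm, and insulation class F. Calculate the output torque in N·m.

ω = 2π × 870/60 = 91.11 rad/s
τ = P/ω = 112000/91.11 = 1230 N·m

1230 N·m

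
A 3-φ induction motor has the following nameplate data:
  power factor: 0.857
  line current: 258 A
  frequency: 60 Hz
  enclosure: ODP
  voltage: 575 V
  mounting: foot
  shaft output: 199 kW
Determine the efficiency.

P_out = 199 kW = 199000 W
P_in = √3·V_L·I_L·cosφ = 1.732 × 575 × 258 × 0.857 = 220199 W
η = P_out / P_in = 199000 / 220199 = 0.904 = 90.4%

90.4 %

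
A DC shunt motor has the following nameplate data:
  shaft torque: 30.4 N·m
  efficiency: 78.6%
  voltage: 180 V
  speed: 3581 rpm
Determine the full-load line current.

80.6 A

ω = 2π×3581/60 = 375 rad/s; P_out = τω = 30.4 × 375 = 11400 W
P_in = P_out / η = 11400 / 0.786 = 14504 W
I = P_in / V = 14504 / 180 = 80.6 A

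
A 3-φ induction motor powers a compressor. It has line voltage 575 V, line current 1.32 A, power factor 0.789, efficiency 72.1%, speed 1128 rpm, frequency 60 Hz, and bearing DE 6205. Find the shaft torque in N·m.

P_in = √3·V·I·cosφ = 1.732 × 575 × 1.32 × 0.789 = 1037 W
P_out = η·P_in = 0.721 × 1037 = 748 W
n = 1128 rpm
ω = 2π×1128/60 = 118.1 rad/s
τ = P_out/ω = 748/118.1 = 6.33 N·m

6.33 N·m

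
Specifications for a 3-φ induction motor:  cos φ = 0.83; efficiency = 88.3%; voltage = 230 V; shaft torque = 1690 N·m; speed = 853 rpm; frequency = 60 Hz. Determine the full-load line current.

517 A

ω = 2π×853/60 = 89.33 rad/s; P_out = τω = 1690 × 89.33 = 150968 W
P_in = P_out / η = 150968 / 0.883 = 170972 W
I_L = P_in / (√3·V_L·cosφ) = 170972 / (1.732 × 230 × 0.83) = 517 A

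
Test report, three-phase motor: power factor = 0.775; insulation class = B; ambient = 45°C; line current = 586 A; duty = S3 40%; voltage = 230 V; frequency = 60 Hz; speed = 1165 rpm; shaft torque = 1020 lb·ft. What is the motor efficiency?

93.3 %

τ = 1020 lb·ft × 1.356 = 1383 N·m
ω = 2π × 1165/60 = 122 rad/s; P_out = τω = 1383 × 122 = 168726 W
P_in = √3·V_L·I_L·cosφ = 1.732 × 230 × 586 × 0.775 = 180915 W
η = P_out / P_in = 168726 / 180915 = 0.933 = 93.3%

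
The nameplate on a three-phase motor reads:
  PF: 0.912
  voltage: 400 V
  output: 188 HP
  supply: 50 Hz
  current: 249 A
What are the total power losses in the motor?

17100 W

P_in = √3·V·I·cosφ = 1.732×400×249×0.912 = 157327 W
P_out = 188×746 = 140248 W
Losses = P_in − P_out = 157327 − 140248 = 17079 W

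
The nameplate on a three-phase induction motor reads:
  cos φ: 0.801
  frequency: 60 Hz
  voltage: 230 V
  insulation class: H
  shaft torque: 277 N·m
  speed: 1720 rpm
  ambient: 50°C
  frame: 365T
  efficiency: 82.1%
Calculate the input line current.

190 A

ω = 2π×1720/60 = 180.1 rad/s; P_out = τω = 277 × 180.1 = 49888 W
P_in = P_out / η = 49888 / 0.821 = 60765 W
I_L = P_in / (√3·V_L·cosφ) = 60765 / (1.732 × 230 × 0.801) = 190 A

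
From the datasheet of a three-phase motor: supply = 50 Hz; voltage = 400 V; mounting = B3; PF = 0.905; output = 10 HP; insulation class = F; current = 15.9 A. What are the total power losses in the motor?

2.51 kW

P_in = √3·V·I·cosφ = 1.732×400×15.9×0.905 = 9969 W
P_out = 10×746 = 7460 W
Losses = P_in − P_out = 9969 − 7460 = 2509 W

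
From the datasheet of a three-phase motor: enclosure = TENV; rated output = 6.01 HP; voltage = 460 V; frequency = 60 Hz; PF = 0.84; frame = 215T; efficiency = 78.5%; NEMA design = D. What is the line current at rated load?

P_out = 6.01 × 746 = 4483 W
P_in = P_out / η = 4483 / 0.785 = 5711 W
I_L = P_in / (√3·V_L·cosφ) = 5711 / (1.732 × 460 × 0.84) = 8.53 A

8.53 A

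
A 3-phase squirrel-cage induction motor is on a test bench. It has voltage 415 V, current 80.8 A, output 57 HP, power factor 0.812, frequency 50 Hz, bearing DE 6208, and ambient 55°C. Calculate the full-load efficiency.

90.2 %

P_out = 57 × 746 = 42522 W
P_in = √3·V_L·I_L·cosφ = 1.732 × 415 × 80.8 × 0.812 = 47159 W
η = P_out / P_in = 42522 / 47159 = 0.902 = 90.2%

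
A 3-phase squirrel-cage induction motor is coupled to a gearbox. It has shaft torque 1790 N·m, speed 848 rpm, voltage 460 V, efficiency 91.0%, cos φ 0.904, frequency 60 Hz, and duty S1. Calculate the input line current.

ω = 2π×848/60 = 88.8 rad/s; P_out = τω = 1790 × 88.8 = 158952 W
P_in = P_out / η = 158952 / 0.910 = 174673 W
I_L = P_in / (√3·V_L·cosφ) = 174673 / (1.732 × 460 × 0.904) = 243 A

243 A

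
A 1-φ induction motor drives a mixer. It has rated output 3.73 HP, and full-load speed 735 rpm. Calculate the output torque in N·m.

P_out = 3.73 × 746 = 2783 W
ω = 2π × 735/60 = 76.97 rad/s
τ = P_out/ω = 2783/76.97 = 36.2 N·m

36.2 N·m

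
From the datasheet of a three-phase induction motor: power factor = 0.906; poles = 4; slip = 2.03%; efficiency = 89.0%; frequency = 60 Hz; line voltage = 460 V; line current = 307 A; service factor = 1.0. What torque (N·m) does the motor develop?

1070 N·m

P_in = √3·V·I·cosφ = 1.732 × 460 × 307 × 0.906 = 221601 W
P_out = η·P_in = 0.89 × 221601 = 197225 W
n_s = 120×60/4 = 1800 rpm; n = 1800×(1−0.0203) = 1763 rpm
ω = 2π×1763/60 = 184.6 rad/s
τ = P_out/ω = 197225/184.6 = 1070 N·m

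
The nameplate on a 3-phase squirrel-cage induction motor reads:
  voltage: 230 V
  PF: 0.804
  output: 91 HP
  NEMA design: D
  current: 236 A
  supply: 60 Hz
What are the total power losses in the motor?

7700 W

P_in = √3·V·I·cosφ = 1.732×230×236×0.804 = 75586 W
P_out = 91×746 = 67886 W
Losses = P_in − P_out = 75586 − 67886 = 7700 W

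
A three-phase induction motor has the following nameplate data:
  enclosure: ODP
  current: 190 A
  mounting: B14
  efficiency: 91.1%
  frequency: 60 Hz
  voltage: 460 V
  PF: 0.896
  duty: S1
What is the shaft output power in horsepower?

P_in = √3·V·I·cosφ = 1.732 × 460 × 190 × 0.896 = 135634 W
P_out = η·P_in = 0.911 × 135634 = 123563 W
= 123563/746 = 166 HP

166 HP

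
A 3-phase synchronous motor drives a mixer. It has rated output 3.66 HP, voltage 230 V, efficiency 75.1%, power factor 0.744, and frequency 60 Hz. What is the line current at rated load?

12.3 A

P_out = 3.66 × 746 = 2730 W
P_in = P_out / η = 2730 / 0.751 = 3635 W
I_L = P_in / (√3·V_L·cosφ) = 3635 / (1.732 × 230 × 0.744) = 12.3 A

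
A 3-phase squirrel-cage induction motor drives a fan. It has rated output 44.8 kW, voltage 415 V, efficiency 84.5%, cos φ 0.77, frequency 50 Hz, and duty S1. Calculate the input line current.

95.8 A

P_out = 44.8 kW = 44800 W
P_in = P_out / η = 44800 / 0.845 = 53018 W
I_L = P_in / (√3·V_L·cosφ) = 53018 / (1.732 × 415 × 0.77) = 95.8 A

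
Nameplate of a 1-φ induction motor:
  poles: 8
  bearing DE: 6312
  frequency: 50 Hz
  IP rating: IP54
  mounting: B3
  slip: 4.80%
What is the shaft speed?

714 rpm

n_s = 120f/p = 120×50/8 = 750 rpm
n = n_s(1 − s) = 750 × (1 − 0.048) = 714 rpm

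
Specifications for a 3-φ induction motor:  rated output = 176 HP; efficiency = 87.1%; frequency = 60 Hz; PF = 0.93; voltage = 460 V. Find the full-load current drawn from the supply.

P_out = 176 × 746 = 131296 W
P_in = P_out / η = 131296 / 0.871 = 150742 W
I_L = P_in / (√3·V_L·cosφ) = 150742 / (1.732 × 460 × 0.93) = 203 A

203 A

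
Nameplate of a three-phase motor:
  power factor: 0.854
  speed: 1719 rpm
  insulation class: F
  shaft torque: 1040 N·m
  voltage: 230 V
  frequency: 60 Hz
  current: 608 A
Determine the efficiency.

90.5 %

ω = 2π × 1719/60 = 180 rad/s; P_out = τω = 1040 × 180 = 187200 W
P_in = √3·V_L·I_L·cosφ = 1.732 × 230 × 608 × 0.854 = 206841 W
η = P_out / P_in = 187200 / 206841 = 0.905 = 90.5%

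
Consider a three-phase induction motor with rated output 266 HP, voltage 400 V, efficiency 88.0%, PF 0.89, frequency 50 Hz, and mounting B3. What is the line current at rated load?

P_out = 266 × 746 = 198436 W
P_in = P_out / η = 198436 / 0.880 = 225495 W
I_L = P_in / (√3·V_L·cosφ) = 225495 / (1.732 × 400 × 0.89) = 366 A

366 A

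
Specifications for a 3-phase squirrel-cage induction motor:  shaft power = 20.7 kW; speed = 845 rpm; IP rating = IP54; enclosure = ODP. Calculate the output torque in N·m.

234 N·m

ω = 2π × 845/60 = 88.49 rad/s
τ = P/ω = 20700/88.49 = 234 N·m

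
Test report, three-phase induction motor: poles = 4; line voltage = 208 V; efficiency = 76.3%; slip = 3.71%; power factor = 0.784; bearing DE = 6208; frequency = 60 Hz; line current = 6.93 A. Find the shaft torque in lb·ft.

6.07 lb·ft

P_in = √3·V·I·cosφ = 1.732 × 208 × 6.93 × 0.784 = 1957 W
P_out = η·P_in = 0.763 × 1957 = 1493 W
n_s = 120×60/4 = 1800 rpm; n = 1800×(1−0.0371) = 1733 rpm
ω = 2π×1733/60 = 181.5 rad/s
τ = P_out/ω = 1493/181.5 = 8.226 N·m
In lb·ft: 8.226/1.356 = 6.07 lb·ft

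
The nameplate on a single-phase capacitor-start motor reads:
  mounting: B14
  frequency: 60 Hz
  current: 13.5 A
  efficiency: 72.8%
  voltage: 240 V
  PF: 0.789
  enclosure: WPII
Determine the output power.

1.86 kW

P_in = V·I·cosφ = 240 × 13.5 × 0.789 = 2556 W
P_out = η·P_in = 0.728 × 2556 = 1861 W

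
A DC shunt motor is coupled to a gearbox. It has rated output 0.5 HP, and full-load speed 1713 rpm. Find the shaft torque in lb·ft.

1.53 lb·ft

P_out = 0.5 × 746 = 373 W
ω = 2π × 1713/60 = 179.4 rad/s
τ = P_out/ω = 373/179.4 = 2.079 N·m
In lb·ft: 2.079/1.356 = 1.53 lb·ft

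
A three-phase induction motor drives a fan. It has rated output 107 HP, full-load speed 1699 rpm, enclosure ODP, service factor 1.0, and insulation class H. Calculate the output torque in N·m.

449 N·m

P_out = 107 × 746 = 79822 W
ω = 2π × 1699/60 = 177.9 rad/s
τ = P_out/ω = 79822/177.9 = 449 N·m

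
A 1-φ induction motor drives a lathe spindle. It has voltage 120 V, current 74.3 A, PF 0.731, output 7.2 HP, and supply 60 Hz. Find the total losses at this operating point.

P_in = V·I·cosφ = 120×74.3×0.731 = 6518 W
P_out = 7.2×746 = 5371 W
Losses = P_in − P_out = 6518 − 5371 = 1147 W

1150 W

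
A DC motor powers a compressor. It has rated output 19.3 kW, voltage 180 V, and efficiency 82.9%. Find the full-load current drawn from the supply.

129 A

P_out = 19.3 kW = 19300 W
P_in = P_out / η = 19300 / 0.829 = 23281 W
I = P_in / V = 23281 / 180 = 129 A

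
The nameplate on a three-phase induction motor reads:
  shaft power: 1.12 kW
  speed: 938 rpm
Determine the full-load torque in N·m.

ω = 2π × 938/60 = 98.23 rad/s
τ = P/ω = 1120/98.23 = 11.4 N·m

11.4 N·m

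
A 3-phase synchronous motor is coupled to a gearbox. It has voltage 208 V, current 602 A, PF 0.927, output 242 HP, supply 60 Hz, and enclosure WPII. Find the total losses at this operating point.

20.5 kW

P_in = √3·V·I·cosφ = 1.732×208×602×0.927 = 201042 W
P_out = 242×746 = 180532 W
Losses = P_in − P_out = 201042 − 180532 = 20510 W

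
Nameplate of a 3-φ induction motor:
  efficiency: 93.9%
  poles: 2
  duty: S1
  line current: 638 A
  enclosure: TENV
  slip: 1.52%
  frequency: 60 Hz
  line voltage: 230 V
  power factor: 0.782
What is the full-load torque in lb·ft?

371 lb·ft

P_in = √3·V·I·cosφ = 1.732 × 230 × 638 × 0.782 = 198748 W
P_out = η·P_in = 0.939 × 198748 = 186624 W
n_s = 120×60/2 = 3600 rpm; n = 3600×(1−0.0152) = 3545 rpm
ω = 2π×3545/60 = 371.2 rad/s
τ = P_out/ω = 186624/371.2 = 502.8 N·m
In lb·ft: 502.8/1.356 = 371 lb·ft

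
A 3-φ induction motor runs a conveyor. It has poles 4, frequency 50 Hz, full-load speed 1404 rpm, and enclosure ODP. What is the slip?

6.4 %

n_s = 120f/p = 120×50/4 = 1500 rpm
s = (n_s − n)/n_s = (1500 − 1404)/1500 = 0.0640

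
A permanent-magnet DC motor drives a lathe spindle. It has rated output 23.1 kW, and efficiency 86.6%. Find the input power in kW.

P_out = 23100 W
P_in = P_out/η = 23100/0.866 = 26674 W = 26.7 kW

26.7 kW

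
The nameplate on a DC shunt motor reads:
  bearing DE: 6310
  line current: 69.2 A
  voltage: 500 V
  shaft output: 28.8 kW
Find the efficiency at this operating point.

P_out = 28.8 kW = 28800 W
P_in = V·I = 500 × 69.2 = 34600 W
η = P_out / P_in = 28800 / 34600 = 0.832 = 83.2%

83.2 %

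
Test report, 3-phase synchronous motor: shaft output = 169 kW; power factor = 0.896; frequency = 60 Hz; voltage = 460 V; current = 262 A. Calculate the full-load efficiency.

P_out = 169 kW = 169000 W
P_in = √3·V_L·I_L·cosφ = 1.732 × 460 × 262 × 0.896 = 187032 W
η = P_out / P_in = 169000 / 187032 = 0.904 = 90.4%

90.4 %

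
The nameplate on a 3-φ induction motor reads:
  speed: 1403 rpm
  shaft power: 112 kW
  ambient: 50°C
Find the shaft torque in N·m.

762 N·m

ω = 2π × 1403/60 = 146.9 rad/s
τ = P/ω = 112000/146.9 = 762 N·m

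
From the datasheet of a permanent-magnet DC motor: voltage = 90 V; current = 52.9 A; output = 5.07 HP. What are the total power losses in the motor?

P_in = V·I = 90×52.9 = 4761 W
P_out = 5.07×746 = 3782 W
Losses = P_in − P_out = 4761 − 3782 = 979 W

979 W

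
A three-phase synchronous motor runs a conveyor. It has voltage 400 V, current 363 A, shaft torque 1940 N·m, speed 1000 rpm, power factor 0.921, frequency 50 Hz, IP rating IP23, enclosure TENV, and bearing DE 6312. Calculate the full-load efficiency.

87.7 %

ω = 2π × 1000/60 = 104.7 rad/s; P_out = τω = 1940 × 104.7 = 203118 W
P_in = √3·V_L·I_L·cosφ = 1.732 × 400 × 363 × 0.921 = 231619 W
η = P_out / P_in = 203118 / 231619 = 0.877 = 87.7%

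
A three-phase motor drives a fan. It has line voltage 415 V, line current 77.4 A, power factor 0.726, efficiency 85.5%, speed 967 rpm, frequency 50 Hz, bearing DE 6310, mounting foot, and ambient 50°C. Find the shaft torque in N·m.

341 N·m

P_in = √3·V·I·cosφ = 1.732 × 415 × 77.4 × 0.726 = 40390 W
P_out = η·P_in = 0.855 × 40390 = 34533 W
n = 967 rpm
ω = 2π×967/60 = 101.3 rad/s
τ = P_out/ω = 34533/101.3 = 341 N·m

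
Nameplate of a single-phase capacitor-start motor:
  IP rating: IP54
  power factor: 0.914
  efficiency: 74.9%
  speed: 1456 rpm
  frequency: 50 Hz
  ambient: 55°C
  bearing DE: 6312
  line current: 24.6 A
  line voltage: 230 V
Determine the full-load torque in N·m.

25.4 N·m

P_in = V·I·cosφ = 230 × 24.6 × 0.914 = 5171 W
P_out = η·P_in = 0.749 × 5171 = 3873 W
n = 1456 rpm
ω = 2π×1456/60 = 152.5 rad/s
τ = P_out/ω = 3873/152.5 = 25.4 N·m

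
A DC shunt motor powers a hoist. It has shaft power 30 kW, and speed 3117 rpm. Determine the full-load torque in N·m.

91.9 N·m

ω = 2π × 3117/60 = 326.4 rad/s
τ = P/ω = 30000/326.4 = 91.9 N·m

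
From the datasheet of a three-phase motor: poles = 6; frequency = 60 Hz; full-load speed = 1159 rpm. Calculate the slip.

n_s = 120f/p = 120×60/6 = 1200 rpm
s = (n_s − n)/n_s = (1200 − 1159)/1200 = 0.0342

3.4 %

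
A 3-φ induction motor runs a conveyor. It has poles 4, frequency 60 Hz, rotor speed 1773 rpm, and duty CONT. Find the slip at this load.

n_s = 120f/p = 120×60/4 = 1800 rpm
s = (n_s − n)/n_s = (1800 − 1773)/1800 = 0.0150

1.5 %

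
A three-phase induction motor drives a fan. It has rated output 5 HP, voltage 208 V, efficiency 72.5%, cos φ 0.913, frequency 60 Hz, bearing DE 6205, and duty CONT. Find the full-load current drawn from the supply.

15.6 A

P_out = 5 × 746 = 3730 W
P_in = P_out / η = 3730 / 0.725 = 5145 W
I_L = P_in / (√3·V_L·cosφ) = 5145 / (1.732 × 208 × 0.913) = 15.6 A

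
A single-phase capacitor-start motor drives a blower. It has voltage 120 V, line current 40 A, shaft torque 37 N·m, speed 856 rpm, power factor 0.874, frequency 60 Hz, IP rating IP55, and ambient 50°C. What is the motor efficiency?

ω = 2π × 856/60 = 89.64 rad/s; P_out = τω = 37 × 89.64 = 3317 W
P_in = V·I·cosφ = 120 × 40 × 0.874 = 4195 W
η = P_out / P_in = 3317 / 4195 = 0.791 = 79.1%

79.1 %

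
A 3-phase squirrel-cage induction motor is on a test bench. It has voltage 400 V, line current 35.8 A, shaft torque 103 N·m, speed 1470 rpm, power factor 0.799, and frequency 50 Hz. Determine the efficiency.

80.0 %

ω = 2π × 1470/60 = 153.9 rad/s; P_out = τω = 103 × 153.9 = 15852 W
P_in = √3·V_L·I_L·cosφ = 1.732 × 400 × 35.8 × 0.799 = 19817 W
η = P_out / P_in = 15852 / 19817 = 0.800 = 80.0%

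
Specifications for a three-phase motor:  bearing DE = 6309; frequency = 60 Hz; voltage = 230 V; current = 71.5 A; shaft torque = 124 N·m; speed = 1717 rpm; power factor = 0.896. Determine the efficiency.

ω = 2π × 1717/60 = 179.8 rad/s; P_out = τω = 124 × 179.8 = 22295 W
P_in = √3·V_L·I_L·cosφ = 1.732 × 230 × 71.5 × 0.896 = 25521 W
η = P_out / P_in = 22295 / 25521 = 0.874 = 87.4%

87.4 %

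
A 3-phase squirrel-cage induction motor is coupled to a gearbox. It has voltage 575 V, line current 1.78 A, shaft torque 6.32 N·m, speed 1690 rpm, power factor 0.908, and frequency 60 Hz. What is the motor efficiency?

ω = 2π × 1690/60 = 177 rad/s; P_out = τω = 6.32 × 177 = 1119 W
P_in = √3·V_L·I_L·cosφ = 1.732 × 575 × 1.78 × 0.908 = 1610 W
η = P_out / P_in = 1119 / 1610 = 0.695 = 69.5%

69.5 %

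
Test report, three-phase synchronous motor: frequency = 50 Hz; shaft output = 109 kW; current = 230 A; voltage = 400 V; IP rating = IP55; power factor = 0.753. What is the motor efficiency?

P_out = 109 kW = 109000 W
P_in = √3·V_L·I_L·cosφ = 1.732 × 400 × 230 × 0.753 = 119986 W
η = P_out / P_in = 109000 / 119986 = 0.908 = 90.8%

90.8 %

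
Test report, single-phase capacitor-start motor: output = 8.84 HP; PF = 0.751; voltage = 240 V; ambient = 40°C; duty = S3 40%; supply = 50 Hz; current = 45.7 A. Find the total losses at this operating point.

1640 W

P_in = V·I·cosφ = 240×45.7×0.751 = 8237 W
P_out = 8.84×746 = 6595 W
Losses = P_in − P_out = 8237 − 6595 = 1642 W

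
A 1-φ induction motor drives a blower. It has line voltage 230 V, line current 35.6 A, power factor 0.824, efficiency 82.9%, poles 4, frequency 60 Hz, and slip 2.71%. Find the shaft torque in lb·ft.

22.5 lb·ft

P_in = V·I·cosφ = 230 × 35.6 × 0.824 = 6747 W
P_out = η·P_in = 0.829 × 6747 = 5593 W
n_s = 120×60/4 = 1800 rpm; n = 1800×(1−0.0271) = 1751 rpm
ω = 2π×1751/60 = 183.4 rad/s
τ = P_out/ω = 5593/183.4 = 30.5 N·m
In lb·ft: 30.5/1.356 = 22.5 lb·ft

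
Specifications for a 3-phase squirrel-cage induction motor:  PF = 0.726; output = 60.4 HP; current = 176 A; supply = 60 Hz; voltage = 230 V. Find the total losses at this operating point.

5840 W

P_in = √3·V·I·cosφ = 1.732×230×176×0.726 = 50901 W
P_out = 60.4×746 = 45058 W
Losses = P_in − P_out = 50901 − 45058 = 5843 W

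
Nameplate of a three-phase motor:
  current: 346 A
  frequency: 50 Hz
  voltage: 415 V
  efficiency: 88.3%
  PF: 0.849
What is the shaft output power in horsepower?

P_in = √3·V·I·cosφ = 1.732 × 415 × 346 × 0.849 = 211145 W
P_out = η·P_in = 0.883 × 211145 = 186441 W
= 186441/746 = 250 HP

250 HP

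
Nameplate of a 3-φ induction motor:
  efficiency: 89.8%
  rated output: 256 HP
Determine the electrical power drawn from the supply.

213 kW

P_out = 256 × 746 = 190976 W
P_in = P_out/η = 190976/0.898 = 212668 W = 213 kW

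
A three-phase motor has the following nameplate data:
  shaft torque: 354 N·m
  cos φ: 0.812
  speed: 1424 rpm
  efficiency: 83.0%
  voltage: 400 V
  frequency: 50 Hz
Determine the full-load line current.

ω = 2π×1424/60 = 149.1 rad/s; P_out = τω = 354 × 149.1 = 52781 W
P_in = P_out / η = 52781 / 0.830 = 63592 W
I_L = P_in / (√3·V_L·cosφ) = 63592 / (1.732 × 400 × 0.812) = 113 A

113 A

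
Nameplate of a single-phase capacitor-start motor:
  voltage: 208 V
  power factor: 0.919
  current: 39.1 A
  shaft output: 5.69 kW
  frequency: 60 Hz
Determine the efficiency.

76.1 %

P_out = 5.69 kW = 5690 W
P_in = V·I·cosφ = 208 × 39.1 × 0.919 = 7474 W
η = P_out / P_in = 5690 / 7474 = 0.761 = 76.1%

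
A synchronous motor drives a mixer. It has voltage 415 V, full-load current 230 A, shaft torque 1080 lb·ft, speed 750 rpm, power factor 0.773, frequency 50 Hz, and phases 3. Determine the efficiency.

90.0 %

τ = 1080 lb·ft × 1.356 = 1464 N·m
ω = 2π × 750/60 = 78.54 rad/s; P_out = τω = 1464 × 78.54 = 114983 W
P_in = √3·V_L·I_L·cosφ = 1.732 × 415 × 230 × 0.773 = 127792 W
η = P_out / P_in = 114983 / 127792 = 0.900 = 90.0%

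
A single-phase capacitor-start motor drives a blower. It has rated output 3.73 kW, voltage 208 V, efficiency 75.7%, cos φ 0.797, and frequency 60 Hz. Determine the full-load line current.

29.7 A

P_out = 3.73 kW = 3730 W
P_in = P_out / η = 3730 / 0.757 = 4927 W
I = P_in / (V·cosφ) = 4927 / (208 × 0.797) = 29.7 A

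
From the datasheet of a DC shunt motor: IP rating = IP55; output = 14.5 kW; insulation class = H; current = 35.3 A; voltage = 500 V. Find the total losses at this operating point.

P_in = V·I = 500×35.3 = 17650 W
P_out = 14500 W
Losses = P_in − P_out = 17650 − 14500 = 3150 W

3150 W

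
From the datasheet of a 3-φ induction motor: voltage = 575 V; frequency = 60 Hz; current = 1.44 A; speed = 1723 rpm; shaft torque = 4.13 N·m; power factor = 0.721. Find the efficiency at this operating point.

72.1 %

ω = 2π × 1723/60 = 180.4 rad/s; P_out = τω = 4.13 × 180.4 = 745 W
P_in = √3·V_L·I_L·cosφ = 1.732 × 575 × 1.44 × 0.721 = 1034 W
η = P_out / P_in = 745 / 1034 = 0.721 = 72.1%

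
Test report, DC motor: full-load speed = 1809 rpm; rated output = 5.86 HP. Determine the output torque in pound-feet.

17 lb·ft

P_out = 5.86 × 746 = 4372 W
ω = 2π × 1809/60 = 189.4 rad/s
τ = P_out/ω = 4372/189.4 = 23.08 N·m
In lb·ft: 23.08/1.356 = 17 lb·ft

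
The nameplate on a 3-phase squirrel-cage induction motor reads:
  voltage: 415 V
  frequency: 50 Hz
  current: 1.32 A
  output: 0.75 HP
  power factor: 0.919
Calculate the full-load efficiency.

64.2 %

P_out = 0.75 × 746 = 560 W
P_in = √3·V_L·I_L·cosφ = 1.732 × 415 × 1.32 × 0.919 = 872 W
η = P_out / P_in = 560 / 872 = 0.642 = 64.2%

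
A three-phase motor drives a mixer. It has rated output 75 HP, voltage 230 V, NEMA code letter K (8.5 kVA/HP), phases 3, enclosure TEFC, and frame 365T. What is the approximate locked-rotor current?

1600 A

S_LR = 8.5 × 75 = 637.5 kVA
I_LR = S_LR/(√3·V_L) = 637500/(1.732×230) = 1600 A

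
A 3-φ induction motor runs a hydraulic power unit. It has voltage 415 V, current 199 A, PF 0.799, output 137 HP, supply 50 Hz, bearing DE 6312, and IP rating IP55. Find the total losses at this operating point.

12.1 kW

P_in = √3·V·I·cosφ = 1.732×415×199×0.799 = 114287 W
P_out = 137×746 = 102202 W
Losses = P_in − P_out = 114287 − 102202 = 12085 W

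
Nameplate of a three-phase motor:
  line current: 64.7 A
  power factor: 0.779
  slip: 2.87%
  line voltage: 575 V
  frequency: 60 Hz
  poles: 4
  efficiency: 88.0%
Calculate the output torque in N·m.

241 N·m

P_in = √3·V·I·cosφ = 1.732 × 575 × 64.7 × 0.779 = 50195 W
P_out = η·P_in = 0.88 × 50195 = 44172 W
n_s = 120×60/4 = 1800 rpm; n = 1800×(1−0.0287) = 1748 rpm
ω = 2π×1748/60 = 183.1 rad/s
τ = P_out/ω = 44172/183.1 = 241 N·m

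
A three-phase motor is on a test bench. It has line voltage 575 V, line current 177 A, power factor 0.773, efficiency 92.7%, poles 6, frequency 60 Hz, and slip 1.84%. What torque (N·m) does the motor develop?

1020 N·m

P_in = √3·V·I·cosφ = 1.732 × 575 × 177 × 0.773 = 136260 W
P_out = η·P_in = 0.927 × 136260 = 126313 W
n_s = 120×60/6 = 1200 rpm; n = 1200×(1−0.0184) = 1178 rpm
ω = 2π×1178/60 = 123.4 rad/s
τ = P_out/ω = 126313/123.4 = 1020 N·m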